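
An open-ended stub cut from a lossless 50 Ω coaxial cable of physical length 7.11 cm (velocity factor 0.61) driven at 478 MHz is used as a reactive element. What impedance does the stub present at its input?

Z_in ≈ −j21.4 Ω

λ = v/f = 0.61·c / 478 MHz = 0.383 m
βl = 2π·l/λ = 2π × 0.186 = 66.9°
tan(βl) = 2.34
For an open-ended stub, Z_in = −jZ_0·cot(βl) = −jZ_0/tan(βl)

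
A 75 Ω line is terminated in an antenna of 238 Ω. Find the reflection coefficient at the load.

Γ = 0.521

Γ = (Z_L − Z_0)/(Z_L + Z_0) = (238 − 75)/(238 + 75) = 163/313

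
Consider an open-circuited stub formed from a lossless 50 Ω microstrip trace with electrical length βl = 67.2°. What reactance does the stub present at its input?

tan(βl) = 2.38
For an open-circuited stub, Z_in = −jZ_0·cot(βl) = −jZ_0/tan(βl)

X_in ≈ -21 Ω (capacitive)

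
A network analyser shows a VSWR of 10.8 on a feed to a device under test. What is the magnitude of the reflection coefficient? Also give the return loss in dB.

|Γ| = (S − 1)/(S + 1) = (10.8 − 1)/(10.8 + 1) = 9.8/11.8
RL = −20·log₁₀|Γ| = −20·log₁₀(0.831)

|Γ| ≈ 0.831; return loss ≈ 1.61 dB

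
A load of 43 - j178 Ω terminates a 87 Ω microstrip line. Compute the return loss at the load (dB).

Γ = (-44 − j178)/(130 − j178), |Γ| = 0.832
RL = −20·log₁₀|Γ| = −20·log₁₀(0.832)

RL ≈ 1.6 dB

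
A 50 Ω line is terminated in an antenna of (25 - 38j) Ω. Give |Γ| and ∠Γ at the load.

Γ ≈ 0.541 ∠ -96.5°

Γ = (Z_L − Z_0)/(Z_L + Z_0) = (-25 − j38)/(75 − j38)
|Γ| = 45.5/84.1 = 0.541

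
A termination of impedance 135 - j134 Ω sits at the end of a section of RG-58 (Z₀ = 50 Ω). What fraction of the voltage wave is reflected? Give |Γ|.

Γ = (Z_L − Z_0)/(Z_L + Z_0) = (85 − j134)/(185 − j134)
|Γ| = 159/228

|Γ| ≈ 0.695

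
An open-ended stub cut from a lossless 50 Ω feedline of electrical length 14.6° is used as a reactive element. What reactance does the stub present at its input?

X_in ≈ -192 Ω (capacitive)

tan(βl) = 0.26
For an open-ended stub, Z_in = −jZ_0·cot(βl) = −jZ_0/tan(βl)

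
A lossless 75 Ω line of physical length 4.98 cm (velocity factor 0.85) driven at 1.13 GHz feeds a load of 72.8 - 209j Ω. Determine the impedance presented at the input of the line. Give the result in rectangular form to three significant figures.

Z_in ≈ 7.7 + j9.61 Ω

λ = v/f = 0.85·c / 1.13 GHz = 0.226 m
βl = 2π·l/λ = 2π × 0.221 = 79.4°
tan(βl) = tan(79.4°) = 5.37
Z_in = Z_0·(Z_L + jZ_0·tanβl)/(Z_0 + jZ_L·tanβl)
     = 75·(72.8 + j194)/(1200 + j391)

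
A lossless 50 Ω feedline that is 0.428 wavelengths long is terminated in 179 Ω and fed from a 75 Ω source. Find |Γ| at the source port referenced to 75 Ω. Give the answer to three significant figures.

|Γ| ≈ 0.5

βl = 2π × 0.428 = 154°
tan(βl) = -0.486
Z_in = Z_0·(Z_L + jZ_0·tanβl)/(Z_0 + jZ_L·tanβl) = 54.9 + j71.3 Ω
Γ_s = (Z_in − Z_s)/(Z_in + Z_s) = (-20.1 + j71.3)/(130 + j71.3), |Γ_s| = 0.5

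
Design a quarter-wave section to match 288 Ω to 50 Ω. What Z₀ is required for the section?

Z_qwt = √(Z_0·R_L) = √(50 × 288) = √14400

Z_qwt ≈ 120 Ω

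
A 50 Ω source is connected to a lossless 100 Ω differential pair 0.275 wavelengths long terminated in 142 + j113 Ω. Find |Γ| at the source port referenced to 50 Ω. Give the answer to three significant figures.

|Γ| ≈ 0.246

βl = 2π × 0.275 = 99°
tan(βl) = -6.31
Z_in = Z_0·(Z_L + jZ_0·tanβl)/(Z_0 + jZ_L·tanβl) = 39.6 − j20.1 Ω
Γ_s = (Z_in − Z_s)/(Z_in + Z_s) = (-10.4 − j20.1)/(89.6 − j20.1), |Γ_s| = 0.246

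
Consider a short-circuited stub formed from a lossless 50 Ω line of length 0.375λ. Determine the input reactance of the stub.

βl = 2π × 0.375 = 135°
tan(βl) = -1
For a short-circuited stub, Z_in = jZ_0·tan(βl)

X_in ≈ -50 Ω (capacitive)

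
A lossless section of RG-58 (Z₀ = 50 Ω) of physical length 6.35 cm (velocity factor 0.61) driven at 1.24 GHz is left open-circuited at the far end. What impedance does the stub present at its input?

Z_in ≈ +j107 Ω

λ = v/f = 0.61·c / 1.24 GHz = 0.148 m
βl = 2π·l/λ = 2π × 0.43 = 155°
tan(βl) = -0.468
For an open-circuited stub, Z_in = −jZ_0·cot(βl) = −jZ_0/tan(βl)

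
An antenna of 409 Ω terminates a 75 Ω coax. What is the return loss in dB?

Γ = (409 − 75)/(409 + 75) = 0.69
RL = −20·log₁₀|Γ| = −20·log₁₀(0.69)

RL ≈ 3.22 dB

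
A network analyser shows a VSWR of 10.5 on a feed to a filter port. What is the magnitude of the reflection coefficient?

|Γ| = (S − 1)/(S + 1) = (10.5 − 1)/(10.5 + 1) = 9.5/11.5

|Γ| ≈ 0.826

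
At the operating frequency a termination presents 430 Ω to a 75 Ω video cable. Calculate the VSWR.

Γ = (430 − 75)/(430 + 75) = 0.703
VSWR = (1 + 0.703)/(1 − 0.703)

VSWR ≈ 5.73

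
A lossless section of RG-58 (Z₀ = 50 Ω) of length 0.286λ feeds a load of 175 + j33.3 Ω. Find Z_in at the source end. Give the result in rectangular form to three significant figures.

Z_in ≈ 14.1 + j7.89 Ω

βl = 2π × 0.286 = 103°
tan(βl) = tan(103°) = -4.35
Z_in = Z_0·(Z_L + jZ_0·tanβl)/(Z_0 + jZ_L·tanβl)
     = 50·(175 − j184)/(195 − j760)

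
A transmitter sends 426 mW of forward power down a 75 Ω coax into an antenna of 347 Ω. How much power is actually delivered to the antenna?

Γ = (347 − 75)/(347 + 75) = 0.645
|Γ|² = 0.415
P_refl = |Γ|²·P_inc = 177 mW, P_del = (1 − |Γ|²)·P_inc = 249 mW

P_delivered ≈ 249 mW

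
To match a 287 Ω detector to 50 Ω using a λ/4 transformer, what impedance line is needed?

Z_qwt = √(Z_0·R_L) = √(50 × 287) = √14350

Z_qwt ≈ 120 Ω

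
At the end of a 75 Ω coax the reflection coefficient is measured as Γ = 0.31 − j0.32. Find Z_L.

Z_L ≈ 104 − j83 Ω

Z_L = Z_0·(1 + Γ)/(1 − Γ) = 75·(1.31 − j0.32)/(0.69 + j0.32)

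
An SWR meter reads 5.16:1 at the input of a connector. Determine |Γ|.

|Γ| = (S − 1)/(S + 1) = (5.16 − 1)/(5.16 + 1) = 4.16/6.16

|Γ| ≈ 0.675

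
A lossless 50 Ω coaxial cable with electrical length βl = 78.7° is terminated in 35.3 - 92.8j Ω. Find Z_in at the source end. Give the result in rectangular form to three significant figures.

tan(βl) = tan(78.7°) = 5
Z_in = Z_0·(Z_L + jZ_0·tanβl)/(Z_0 + jZ_L·tanβl)
     = 50·(35.3 + j157)/(514 + j177)

Z_in ≈ 7.77 + j12.6 Ω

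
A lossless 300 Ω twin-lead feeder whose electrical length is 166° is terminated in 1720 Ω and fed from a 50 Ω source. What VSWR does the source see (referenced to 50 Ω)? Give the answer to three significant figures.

VSWR ≈ 32.5

tan(βl) = -0.249
Z_in = Z_0·(Z_L + jZ_0·tanβl)/(Z_0 + jZ_L·tanβl) = 600 + j783 Ω
Γ_s = (Z_in − Z_s)/(Z_in + Z_s) = (550 + j783)/(650 + j783), |Γ_s| = 0.94
VSWR = (1 + |Γ_s|)/(1 − |Γ_s|)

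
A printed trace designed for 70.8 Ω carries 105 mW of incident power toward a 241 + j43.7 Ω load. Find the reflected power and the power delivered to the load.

|Γ| = |(170.2 + j43.7)/(311.8 + j43.7)| = 0.558
|Γ|² = 0.311
P_refl = |Γ|²·P_inc = 32.7 mW, P_del = (1 − |Γ|²)·P_inc = 72.3 mW

P_reflected ≈ 32.7 mW; P_delivered ≈ 72.3 mW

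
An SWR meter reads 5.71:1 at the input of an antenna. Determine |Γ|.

|Γ| = (S − 1)/(S + 1) = (5.71 − 1)/(5.71 + 1) = 4.71/6.71

|Γ| ≈ 0.702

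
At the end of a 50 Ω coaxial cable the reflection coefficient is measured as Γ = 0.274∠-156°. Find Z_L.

Z_L ≈ 29.3 − j7.07 Ω

Z_L = Z_0·(1 + Γ)/(1 − Γ) = 50·(0.75 − j0.111)/(1.25 + j0.111)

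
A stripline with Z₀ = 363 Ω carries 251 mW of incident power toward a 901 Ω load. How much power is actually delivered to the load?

Γ = (901 − 363)/(901 + 363) = 0.426
|Γ|² = 0.181
P_refl = |Γ|²·P_inc = 45.5 mW, P_del = (1 − |Γ|²)·P_inc = 206 mW

P_delivered ≈ 206 mW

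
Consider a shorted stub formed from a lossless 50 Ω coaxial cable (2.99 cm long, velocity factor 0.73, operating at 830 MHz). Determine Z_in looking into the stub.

λ = v/f = 0.73·c / 830 MHz = 0.264 m
βl = 2π·l/λ = 2π × 0.113 = 40.8°
tan(βl) = 0.863
For a shorted stub, Z_in = jZ_0·tan(βl)

Z_in ≈ +j43.2 Ω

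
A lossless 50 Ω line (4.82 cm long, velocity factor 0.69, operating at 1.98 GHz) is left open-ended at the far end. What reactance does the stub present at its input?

λ = v/f = 0.69·c / 1.98 GHz = 0.105 m
βl = 2π·l/λ = 2π × 0.461 = 166°
tan(βl) = -0.25
For an open-ended stub, Z_in = −jZ_0·cot(βl) = −jZ_0/tan(βl)

X_in ≈ 200 Ω (inductive)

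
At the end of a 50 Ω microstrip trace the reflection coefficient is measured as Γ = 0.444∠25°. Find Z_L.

Z_L ≈ 102 + j47.8 Ω

Z_L = Z_0·(1 + Γ)/(1 − Γ) = 50·(1.4 + j0.188)/(0.598 − j0.188)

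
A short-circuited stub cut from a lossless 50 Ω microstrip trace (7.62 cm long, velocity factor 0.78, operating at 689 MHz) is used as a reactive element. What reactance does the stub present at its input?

λ = v/f = 0.78·c / 689 MHz = 0.34 m
βl = 2π·l/λ = 2π × 0.224 = 80.8°
tan(βl) = 6.16
For a short-circuited stub, Z_in = jZ_0·tan(βl)

X_in ≈ 308 Ω (inductive)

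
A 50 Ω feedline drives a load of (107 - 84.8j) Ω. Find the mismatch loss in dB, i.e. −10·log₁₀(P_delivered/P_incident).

Γ = (57 − j84.8)/(157 − j84.8), |Γ| = 0.573
|Γ|² = 0.328, so P_del/P_inc = 1 − |Γ|² = 0.672
ML = −10·log₁₀(1 − |Γ|²)

mismatch loss ≈ 1.73 dB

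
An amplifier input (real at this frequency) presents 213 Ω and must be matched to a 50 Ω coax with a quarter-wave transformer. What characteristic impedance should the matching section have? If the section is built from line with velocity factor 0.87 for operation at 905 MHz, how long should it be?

Z_qwt ≈ 103 Ω; length ≈ 7.21 cm

Z_qwt = √(Z_0·R_L) = √(50 × 213) = √10650
λ = 0.87·c/f = 0.288 m, so l = λ/4 = 0.0721 m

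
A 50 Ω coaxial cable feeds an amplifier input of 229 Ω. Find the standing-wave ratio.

For a purely resistive load, VSWR = R_L/Z_0 or Z_0/R_L (whichever > 1) = 229/50

VSWR ≈ 4.58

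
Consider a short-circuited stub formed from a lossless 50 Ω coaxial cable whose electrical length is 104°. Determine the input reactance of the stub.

X_in ≈ -201 Ω (capacitive)

tan(βl) = -4.01
For a short-circuited stub, Z_in = jZ_0·tan(βl)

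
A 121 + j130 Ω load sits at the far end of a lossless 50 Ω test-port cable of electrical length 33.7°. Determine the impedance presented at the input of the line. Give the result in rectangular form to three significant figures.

Z_in ≈ 55.6 − j100 Ω

tan(βl) = tan(33.7°) = 0.667
Z_in = Z_0·(Z_L + jZ_0·tanβl)/(Z_0 + jZ_L·tanβl)
     = 50·(121 + j163)/(-36.7 + j80.7)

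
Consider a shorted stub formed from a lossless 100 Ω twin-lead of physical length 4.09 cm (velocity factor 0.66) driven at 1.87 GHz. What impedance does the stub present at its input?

λ = v/f = 0.66·c / 1.87 GHz = 0.106 m
βl = 2π·l/λ = 2π × 0.386 = 139°
tan(βl) = -0.867
For a shorted stub, Z_in = jZ_0·tan(βl)

Z_in ≈ −j86.7 Ω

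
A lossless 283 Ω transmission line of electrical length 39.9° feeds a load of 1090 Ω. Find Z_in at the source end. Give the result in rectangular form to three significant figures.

tan(βl) = tan(39.9°) = 0.836
Z_in = Z_0·(Z_L + jZ_0·tanβl)/(Z_0 + jZ_L·tanβl)
     = 283·(1090 + j237)/(283 + j911)

Z_in ≈ 163 − j288 Ω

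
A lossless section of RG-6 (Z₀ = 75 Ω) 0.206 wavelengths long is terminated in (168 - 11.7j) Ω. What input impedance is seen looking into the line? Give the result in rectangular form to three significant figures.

βl = 2π × 0.206 = 74.2°
tan(βl) = tan(74.2°) = 3.52
Z_in = Z_0·(Z_L + jZ_0·tanβl)/(Z_0 + jZ_L·tanβl)
     = 75·(168 + j253)/(116 + j592)

Z_in ≈ 34.8 − j14.4 Ω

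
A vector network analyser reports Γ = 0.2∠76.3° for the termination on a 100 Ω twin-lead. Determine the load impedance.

Z_L = Z_0·(1 + Γ)/(1 − Γ) = 100·(1.05 + j0.194)/(0.953 − j0.194)

Z_L ≈ 102 + j41.1 Ω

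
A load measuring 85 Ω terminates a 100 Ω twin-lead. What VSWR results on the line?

VSWR ≈ 1.18

Γ = (85 − 100)/(85 + 100) = -0.0811
VSWR = (1 + 0.0811)/(1 − 0.0811)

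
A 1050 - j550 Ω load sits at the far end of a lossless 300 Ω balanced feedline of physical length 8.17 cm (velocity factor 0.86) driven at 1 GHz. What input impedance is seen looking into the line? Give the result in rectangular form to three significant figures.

Z_in ≈ 88.7 + j169 Ω

λ = v/f = 0.86·c / 1 GHz = 0.258 m
βl = 2π·l/λ = 2π × 0.317 = 114°
tan(βl) = tan(114°) = -2.25
Z_in = Z_0·(Z_L + jZ_0·tanβl)/(Z_0 + jZ_L·tanβl)
     = 300·(1050 − j1220)/(-935 − j2360)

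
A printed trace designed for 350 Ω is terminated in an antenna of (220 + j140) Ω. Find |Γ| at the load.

Γ = (Z_L − Z_0)/(Z_L + Z_0) = (-130 + j140)/(570 + j140)
|Γ| = 191/587

|Γ| ≈ 0.326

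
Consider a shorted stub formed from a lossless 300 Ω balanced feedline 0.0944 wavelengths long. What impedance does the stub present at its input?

βl = 2π × 0.0944 = 34°
tan(βl) = 0.674
For a shorted stub, Z_in = jZ_0·tan(βl)

Z_in ≈ +j202 Ω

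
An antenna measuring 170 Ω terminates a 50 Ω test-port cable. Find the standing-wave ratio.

VSWR ≈ 3.4

For a purely resistive load, VSWR = R_L/Z_0 or Z_0/R_L (whichever > 1) = 170/50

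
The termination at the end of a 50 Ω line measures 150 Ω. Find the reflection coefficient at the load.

Γ = 0.5

Γ = (Z_L − Z_0)/(Z_L + Z_0) = (150 − 50)/(150 + 50) = 100/200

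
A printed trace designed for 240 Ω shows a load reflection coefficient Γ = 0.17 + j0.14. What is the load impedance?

Z_L ≈ 322 + j94.8 Ω

Z_L = Z_0·(1 + Γ)/(1 − Γ) = 240·(1.17 + j0.14)/(0.83 − j0.14)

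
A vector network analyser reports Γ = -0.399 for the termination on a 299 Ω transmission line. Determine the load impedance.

Z_L = Z_0·(1 + Γ)/(1 − Γ) = 299·(0.601)/(1.4)

Z_L ≈ 128 Ω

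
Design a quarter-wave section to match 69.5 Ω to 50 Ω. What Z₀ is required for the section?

Z_qwt ≈ 58.9 Ω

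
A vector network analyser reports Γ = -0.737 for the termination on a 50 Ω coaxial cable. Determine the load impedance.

Z_L ≈ 7.57 Ω

Z_L = Z_0·(1 + Γ)/(1 − Γ) = 50·(0.263)/(1.74)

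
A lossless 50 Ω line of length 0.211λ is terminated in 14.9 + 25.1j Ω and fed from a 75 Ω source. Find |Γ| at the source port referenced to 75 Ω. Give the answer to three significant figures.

βl = 2π × 0.211 = 76°
tan(βl) = 4
Z_in = Z_0·(Z_L + jZ_0·tanβl)/(Z_0 + jZ_L·tanβl) = 104 − j100 Ω
Γ_s = (Z_in − Z_s)/(Z_in + Z_s) = (29 − j100)/(179 − j100), |Γ_s| = 0.509

|Γ| ≈ 0.509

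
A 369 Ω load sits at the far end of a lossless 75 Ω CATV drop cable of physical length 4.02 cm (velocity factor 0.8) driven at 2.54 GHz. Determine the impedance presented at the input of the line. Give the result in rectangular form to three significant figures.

Z_in ≈ 64.4 + j122 Ω

λ = v/f = 0.8·c / 2.54 GHz = 0.0945 m
βl = 2π·l/λ = 2π × 0.425 = 153°
tan(βl) = tan(153°) = -0.506
Z_in = Z_0·(Z_L + jZ_0·tanβl)/(Z_0 + jZ_L·tanβl)
     = 75·(369 − j37.9)/(75 − j187)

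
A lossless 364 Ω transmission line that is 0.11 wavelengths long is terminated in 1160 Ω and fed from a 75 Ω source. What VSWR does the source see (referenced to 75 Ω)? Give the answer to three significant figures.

VSWR ≈ 10

βl = 2π × 0.11 = 39.6°
tan(βl) = 0.827
Z_in = Z_0·(Z_L + jZ_0·tanβl)/(Z_0 + jZ_L·tanβl) = 246 − j347 Ω
Γ_s = (Z_in − Z_s)/(Z_in + Z_s) = (171 − j347)/(321 − j347), |Γ_s| = 0.818
VSWR = (1 + |Γ_s|)/(1 − |Γ_s|)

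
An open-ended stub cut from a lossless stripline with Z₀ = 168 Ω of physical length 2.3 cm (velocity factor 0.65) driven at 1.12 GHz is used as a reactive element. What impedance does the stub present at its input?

λ = v/f = 0.65·c / 1.12 GHz = 0.174 m
βl = 2π·l/λ = 2π × 0.132 = 47.6°
tan(βl) = 1.09
For an open-ended stub, Z_in = −jZ_0·cot(βl) = −jZ_0/tan(βl)

Z_in ≈ −j154 Ω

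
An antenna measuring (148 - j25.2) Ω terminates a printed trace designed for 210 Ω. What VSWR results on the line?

Γ = (Z_L − Z_0)/(Z_L + Z_0) = (-62 − j25.2)/(358 − j25.2)
|Γ| = 66.9/359 = 0.186
VSWR = (1 + |Γ|)/(1 − |Γ|) = 1.19/0.814

VSWR ≈ 1.46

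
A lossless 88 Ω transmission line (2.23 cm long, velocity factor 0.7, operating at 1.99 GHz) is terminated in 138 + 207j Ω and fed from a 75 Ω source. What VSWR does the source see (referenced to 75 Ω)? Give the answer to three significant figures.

λ = v/f = 0.7·c / 1.99 GHz = 0.106 m
βl = 2π·l/λ = 2π × 0.211 = 76.1°
tan(βl) = 4.03
Z_in = Z_0·(Z_L + jZ_0·tanβl)/(Z_0 + jZ_L·tanβl) = 21.3 − j50.4 Ω
Γ_s = (Z_in − Z_s)/(Z_in + Z_s) = (-53.7 − j50.4)/(96.3 − j50.4), |Γ_s| = 0.678
VSWR = (1 + |Γ_s|)/(1 − |Γ_s|)

VSWR ≈ 5.21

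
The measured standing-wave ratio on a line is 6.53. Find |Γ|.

|Γ| ≈ 0.734

|Γ| = (S − 1)/(S + 1) = (6.53 − 1)/(6.53 + 1) = 5.53/7.53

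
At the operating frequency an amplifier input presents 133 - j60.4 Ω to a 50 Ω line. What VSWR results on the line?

VSWR ≈ 3.28

Γ = (Z_L − Z_0)/(Z_L + Z_0) = (83 − j60.4)/(183 − j60.4)
|Γ| = 103/193 = 0.533
VSWR = (1 + |Γ|)/(1 − |Γ|) = 1.53/0.467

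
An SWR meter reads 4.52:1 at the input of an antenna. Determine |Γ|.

|Γ| ≈ 0.638

|Γ| = (S − 1)/(S + 1) = (4.52 − 1)/(4.52 + 1) = 3.52/5.52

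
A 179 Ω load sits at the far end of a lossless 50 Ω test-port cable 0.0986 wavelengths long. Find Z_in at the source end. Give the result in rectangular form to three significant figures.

Z_in ≈ 35.9 − j56 Ω

βl = 2π × 0.0986 = 35.5°
tan(βl) = tan(35.5°) = 0.713
Z_in = Z_0·(Z_L + jZ_0·tanβl)/(Z_0 + jZ_L·tanβl)
     = 50·(179 + j35.7)/(50 + j128)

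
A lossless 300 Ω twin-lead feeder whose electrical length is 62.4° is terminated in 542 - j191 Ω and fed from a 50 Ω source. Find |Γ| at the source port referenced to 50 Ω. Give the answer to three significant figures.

tan(βl) = 1.91
Z_in = Z_0·(Z_L + jZ_0·tanβl)/(Z_0 + jZ_L·tanβl) = 150 − j60.7 Ω
Γ_s = (Z_in − Z_s)/(Z_in + Z_s) = (99.8 − j60.7)/(200 − j60.7), |Γ_s| = 0.559

|Γ| ≈ 0.559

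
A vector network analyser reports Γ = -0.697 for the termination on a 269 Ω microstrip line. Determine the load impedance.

Z_L ≈ 48 Ω

Z_L = Z_0·(1 + Γ)/(1 − Γ) = 269·(0.303)/(1.7)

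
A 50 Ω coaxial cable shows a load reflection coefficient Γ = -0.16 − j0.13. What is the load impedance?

Z_L ≈ 35.1 − j9.54 Ω

Z_L = Z_0·(1 + Γ)/(1 − Γ) = 50·(0.84 − j0.13)/(1.16 + j0.13)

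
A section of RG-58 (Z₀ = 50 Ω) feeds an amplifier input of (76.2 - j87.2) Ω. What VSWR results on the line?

VSWR ≈ 3.92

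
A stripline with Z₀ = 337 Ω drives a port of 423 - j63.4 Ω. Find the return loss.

RL ≈ 17.1 dB

Γ = (86 − j63.4)/(760 − j63.4), |Γ| = 0.14
RL = −20·log₁₀|Γ| = −20·log₁₀(0.14)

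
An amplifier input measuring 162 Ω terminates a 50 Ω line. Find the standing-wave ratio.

VSWR ≈ 3.24

For a purely resistive load, VSWR = R_L/Z_0 or Z_0/R_L (whichever > 1) = 162/50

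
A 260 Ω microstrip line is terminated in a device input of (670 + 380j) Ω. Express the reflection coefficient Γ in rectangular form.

Γ = (Z_L − Z_0)/(Z_L + Z_0) = (410 + j380)/(930 + j380)

Γ ≈ 0.521 + j0.196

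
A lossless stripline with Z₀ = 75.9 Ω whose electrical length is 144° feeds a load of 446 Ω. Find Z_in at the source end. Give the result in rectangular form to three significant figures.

Z_in ≈ 35.4 + j96.2 Ω

tan(βl) = tan(144°) = -0.727
Z_in = Z_0·(Z_L + jZ_0·tanβl)/(Z_0 + jZ_L·tanβl)
     = 75.9·(446 − j55.1)/(75.9 − j324)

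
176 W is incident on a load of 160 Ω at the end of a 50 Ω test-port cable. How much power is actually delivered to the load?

P_delivered ≈ 128 W

Γ = (160 − 50)/(160 + 50) = 0.524
|Γ|² = 0.274
P_refl = |Γ|²·P_inc = 48.3 W, P_del = (1 − |Γ|²)·P_inc = 128 W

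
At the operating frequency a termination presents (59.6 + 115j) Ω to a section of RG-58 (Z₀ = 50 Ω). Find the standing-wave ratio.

Γ = (Z_L − Z_0)/(Z_L + Z_0) = (9.6 + j115)/(109.6 + j115)
|Γ| = 115/159 = 0.726
VSWR = (1 + |Γ|)/(1 − |Γ|) = 1.73/0.274

VSWR ≈ 6.31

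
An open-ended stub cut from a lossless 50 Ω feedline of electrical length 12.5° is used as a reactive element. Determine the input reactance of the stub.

X_in ≈ -226 Ω (capacitive)

tan(βl) = 0.222
For an open-ended stub, Z_in = −jZ_0·cot(βl) = −jZ_0/tan(βl)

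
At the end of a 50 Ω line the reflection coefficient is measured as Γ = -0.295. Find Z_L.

Z_L = Z_0·(1 + Γ)/(1 − Γ) = 50·(0.705)/(1.29)

Z_L ≈ 27.2 Ω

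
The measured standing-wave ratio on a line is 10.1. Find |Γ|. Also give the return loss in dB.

|Γ| ≈ 0.82; return loss ≈ 1.73 dB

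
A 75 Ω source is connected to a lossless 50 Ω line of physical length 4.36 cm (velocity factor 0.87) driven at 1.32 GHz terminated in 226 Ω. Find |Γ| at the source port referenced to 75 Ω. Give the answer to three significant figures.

|Γ| ≈ 0.739

λ = v/f = 0.87·c / 1.32 GHz = 0.198 m
βl = 2π·l/λ = 2π × 0.221 = 79.4°
tan(βl) = 5.33
Z_in = Z_0·(Z_L + jZ_0·tanβl)/(Z_0 + jZ_L·tanβl) = 11.4 − j8.9 Ω
Γ_s = (Z_in − Z_s)/(Z_in + Z_s) = (-63.6 − j8.9)/(86.4 − j8.9), |Γ_s| = 0.739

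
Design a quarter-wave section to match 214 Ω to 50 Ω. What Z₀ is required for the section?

Z_qwt ≈ 103 Ω

Z_qwt = √(Z_0·R_L) = √(50 × 214) = √10700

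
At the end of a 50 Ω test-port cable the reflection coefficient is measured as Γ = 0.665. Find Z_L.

Z_L ≈ 249 Ω

Z_L = Z_0·(1 + Γ)/(1 − Γ) = 50·(1.67)/(0.335)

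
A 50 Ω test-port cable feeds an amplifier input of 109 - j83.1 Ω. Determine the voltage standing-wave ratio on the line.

VSWR ≈ 3.63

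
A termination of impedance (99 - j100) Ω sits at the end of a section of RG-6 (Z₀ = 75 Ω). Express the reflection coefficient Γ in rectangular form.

Γ = (Z_L − Z_0)/(Z_L + Z_0) = (24 − j100)/(174 − j100)

Γ ≈ 0.352 − j0.372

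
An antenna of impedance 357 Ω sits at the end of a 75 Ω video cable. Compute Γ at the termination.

Γ = 0.653

Γ = (Z_L − Z_0)/(Z_L + Z_0) = (357 − 75)/(357 + 75) = 282/432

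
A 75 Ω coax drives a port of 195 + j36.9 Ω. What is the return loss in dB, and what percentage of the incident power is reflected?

Γ = (120 + j36.9)/(270 + j36.9), |Γ| = 0.461
RL = −20·log₁₀(0.461) = 6.73 dB
P_refl/P_inc = |Γ|² = 0.212

RL ≈ 6.73 dB; 21.2% of incident power reflected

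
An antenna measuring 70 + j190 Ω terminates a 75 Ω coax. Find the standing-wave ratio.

Γ = (Z_L − Z_0)/(Z_L + Z_0) = (-5 + j190)/(145 + j190)
|Γ| = 190/239 = 0.795
VSWR = (1 + |Γ|)/(1 − |Γ|) = 1.8/0.205

VSWR ≈ 8.77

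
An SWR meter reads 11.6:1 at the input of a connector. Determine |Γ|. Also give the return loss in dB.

|Γ| = (S − 1)/(S + 1) = (11.6 − 1)/(11.6 + 1) = 10.6/12.6
RL = −20·log₁₀|Γ| = −20·log₁₀(0.841)

|Γ| ≈ 0.841; return loss ≈ 1.5 dB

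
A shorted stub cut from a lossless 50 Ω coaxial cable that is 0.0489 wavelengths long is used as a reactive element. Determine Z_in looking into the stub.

βl = 2π × 0.0489 = 17.6°
tan(βl) = 0.317
For a shorted stub, Z_in = jZ_0·tan(βl)

Z_in ≈ +j15.9 Ω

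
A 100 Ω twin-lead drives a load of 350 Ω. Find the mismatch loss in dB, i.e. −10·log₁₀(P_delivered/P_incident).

mismatch loss ≈ 1.6 dB

Γ = (350 − 100)/(350 + 100) = 0.556
|Γ|² = 0.309, so P_del/P_inc = 1 − |Γ|² = 0.691
ML = −10·log₁₀(1 − |Γ|²)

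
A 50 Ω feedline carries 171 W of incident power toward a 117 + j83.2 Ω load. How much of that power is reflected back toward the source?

|Γ| = |(67 + j83.2)/(167 + j83.2)| = 0.573
|Γ|² = 0.328
P_refl = |Γ|²·P_inc = 56.1 W, P_del = (1 − |Γ|²)·P_inc = 115 W

P_reflected ≈ 56.1 W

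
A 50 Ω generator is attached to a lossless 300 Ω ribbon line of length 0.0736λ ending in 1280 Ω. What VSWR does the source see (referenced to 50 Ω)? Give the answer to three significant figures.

βl = 2π × 0.0736 = 26.5°
tan(βl) = 0.498
Z_in = Z_0·(Z_L + jZ_0·tanβl)/(Z_0 + jZ_L·tanβl) = 289 − j466 Ω
Γ_s = (Z_in − Z_s)/(Z_in + Z_s) = (239 − j466)/(339 − j466), |Γ_s| = 0.909
VSWR = (1 + |Γ_s|)/(1 − |Γ_s|)

VSWR ≈ 20.9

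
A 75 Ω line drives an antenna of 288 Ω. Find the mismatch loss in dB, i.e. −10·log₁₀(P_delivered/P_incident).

mismatch loss ≈ 1.83 dB

Γ = (288 − 75)/(288 + 75) = 0.587
|Γ|² = 0.344, so P_del/P_inc = 1 − |Γ|² = 0.656
ML = −10·log₁₀(1 − |Γ|²)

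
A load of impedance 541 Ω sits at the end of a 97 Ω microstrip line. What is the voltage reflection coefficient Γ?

Γ = 0.696

Γ = (Z_L − Z_0)/(Z_L + Z_0) = (541 − 97)/(541 + 97) = 444/638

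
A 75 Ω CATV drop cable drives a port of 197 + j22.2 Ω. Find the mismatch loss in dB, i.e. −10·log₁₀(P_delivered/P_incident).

mismatch loss ≈ 1 dB

Γ = (122 + j22.2)/(272 + j22.2), |Γ| = 0.454
|Γ|² = 0.206, so P_del/P_inc = 1 − |Γ|² = 0.794
ML = −10·log₁₀(1 − |Γ|²)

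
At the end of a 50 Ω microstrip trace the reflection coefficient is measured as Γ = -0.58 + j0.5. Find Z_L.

Z_L ≈ 7.53 + j18.2 Ω

Z_L = Z_0·(1 + Γ)/(1 − Γ) = 50·(0.42 + j0.5)/(1.58 − j0.5)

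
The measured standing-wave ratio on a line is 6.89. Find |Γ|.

|Γ| = (S − 1)/(S + 1) = (6.89 − 1)/(6.89 + 1) = 5.89/7.89

|Γ| ≈ 0.747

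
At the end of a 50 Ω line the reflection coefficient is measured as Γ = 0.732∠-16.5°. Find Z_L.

Z_L ≈ 176 − j157 Ω

Z_L = Z_0·(1 + Γ)/(1 − Γ) = 50·(1.7 − j0.208)/(0.298 + j0.208)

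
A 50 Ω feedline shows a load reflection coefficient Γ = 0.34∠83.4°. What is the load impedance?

Z_L = Z_0·(1 + Γ)/(1 − Γ) = 50·(1.04 + j0.338)/(0.961 − j0.338)

Z_L ≈ 42.6 + j32.6 Ω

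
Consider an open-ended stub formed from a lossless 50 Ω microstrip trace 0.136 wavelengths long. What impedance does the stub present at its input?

βl = 2π × 0.136 = 49°
tan(βl) = 1.15
For an open-ended stub, Z_in = −jZ_0·cot(βl) = −jZ_0/tan(βl)

Z_in ≈ −j43.5 Ω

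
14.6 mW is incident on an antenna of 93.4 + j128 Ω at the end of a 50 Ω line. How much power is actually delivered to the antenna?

P_delivered ≈ 7.38 mW

|Γ| = |(43.4 + j128)/(143.4 + j128)| = 0.703
|Γ|² = 0.494
P_refl = |Γ|²·P_inc = 7.22 mW, P_del = (1 − |Γ|²)·P_inc = 7.38 mW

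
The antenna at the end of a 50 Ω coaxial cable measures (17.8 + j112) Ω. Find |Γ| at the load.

Γ = (Z_L − Z_0)/(Z_L + Z_0) = (-32.2 + j112)/(67.8 + j112)
|Γ| = 117/131

|Γ| ≈ 0.89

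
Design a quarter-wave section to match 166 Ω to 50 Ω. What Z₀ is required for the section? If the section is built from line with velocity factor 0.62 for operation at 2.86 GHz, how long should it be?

Z_qwt = √(Z_0·R_L) = √(50 × 166) = √8300
λ = 0.62·c/f = 0.065 m, so l = λ/4 = 0.0163 m

Z_qwt ≈ 91.1 Ω; length ≈ 1.63 cm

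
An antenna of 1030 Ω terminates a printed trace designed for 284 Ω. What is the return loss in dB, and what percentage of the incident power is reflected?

Γ = (1030 − 284)/(1030 + 284) = 0.568
RL = −20·log₁₀(0.568) = 4.92 dB
P_refl/P_inc = |Γ|² = 0.322

RL ≈ 4.92 dB; 32.2% of incident power reflected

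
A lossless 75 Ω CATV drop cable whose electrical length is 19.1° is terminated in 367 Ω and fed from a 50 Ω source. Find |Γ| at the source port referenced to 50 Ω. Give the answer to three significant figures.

|Γ| ≈ 0.747

tan(βl) = 0.346
Z_in = Z_0·(Z_L + jZ_0·tanβl)/(Z_0 + jZ_L·tanβl) = 106 − j154 Ω
Γ_s = (Z_in − Z_s)/(Z_in + Z_s) = (56.2 − j154)/(156 − j154), |Γ_s| = 0.747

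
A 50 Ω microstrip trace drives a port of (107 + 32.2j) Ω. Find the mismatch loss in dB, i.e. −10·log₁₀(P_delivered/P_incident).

mismatch loss ≈ 0.793 dB

Γ = (57 + j32.2)/(157 + j32.2), |Γ| = 0.408
|Γ|² = 0.167, so P_del/P_inc = 1 − |Γ|² = 0.833
ML = −10·log₁₀(1 − |Γ|²)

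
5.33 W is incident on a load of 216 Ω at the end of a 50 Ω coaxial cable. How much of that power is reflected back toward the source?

Γ = (216 − 50)/(216 + 50) = 0.624
|Γ|² = 0.389
P_refl = |Γ|²·P_inc = 2.08 W, P_del = (1 − |Γ|²)·P_inc = 3.25 W

P_reflected ≈ 2.08 W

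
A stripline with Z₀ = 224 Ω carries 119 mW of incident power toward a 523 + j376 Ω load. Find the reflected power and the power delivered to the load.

P_reflected ≈ 39.3 mW; P_delivered ≈ 79.7 mW

|Γ| = |(299 + j376)/(747 + j376)| = 0.574
|Γ|² = 0.33
P_refl = |Γ|²·P_inc = 39.3 mW, P_del = (1 − |Γ|²)·P_inc = 79.7 mW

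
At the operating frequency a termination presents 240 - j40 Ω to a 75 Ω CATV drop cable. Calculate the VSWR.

VSWR ≈ 3.3

Γ = (Z_L − Z_0)/(Z_L + Z_0) = (165 − j40)/(315 − j40)
|Γ| = 170/318 = 0.535
VSWR = (1 + |Γ|)/(1 − |Γ|) = 1.53/0.465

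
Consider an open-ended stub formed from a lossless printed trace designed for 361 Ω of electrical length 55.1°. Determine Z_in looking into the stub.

Z_in ≈ −j252 Ω

tan(βl) = 1.43
For an open-ended stub, Z_in = −jZ_0·cot(βl) = −jZ_0/tan(βl)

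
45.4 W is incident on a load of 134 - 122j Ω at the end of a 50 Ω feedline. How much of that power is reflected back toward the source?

P_reflected ≈ 20.4 W

|Γ| = |(84 − j122)/(184 − j122)| = 0.671
|Γ|² = 0.45
P_refl = |Γ|²·P_inc = 20.4 W, P_del = (1 − |Γ|²)·P_inc = 25 W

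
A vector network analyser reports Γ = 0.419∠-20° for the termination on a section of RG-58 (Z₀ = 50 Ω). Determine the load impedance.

Z_L = Z_0·(1 + Γ)/(1 − Γ) = 50·(1.39 − j0.143)/(0.606 + j0.143)

Z_L ≈ 106 − j36.9 Ω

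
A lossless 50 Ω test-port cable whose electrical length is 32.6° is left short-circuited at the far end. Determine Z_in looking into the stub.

tan(βl) = 0.64
For a short-circuited stub, Z_in = jZ_0·tan(βl)

Z_in ≈ +j32 Ω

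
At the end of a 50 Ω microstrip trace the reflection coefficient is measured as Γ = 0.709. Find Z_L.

Z_L = Z_0·(1 + Γ)/(1 − Γ) = 50·(1.71)/(0.291)

Z_L ≈ 294 Ω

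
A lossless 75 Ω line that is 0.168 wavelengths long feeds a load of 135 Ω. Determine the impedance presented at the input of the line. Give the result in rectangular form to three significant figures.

Z_in ≈ 50.1 − j26.7 Ω

βl = 2π × 0.168 = 60.5°
tan(βl) = tan(60.5°) = 1.77
Z_in = Z_0·(Z_L + jZ_0·tanβl)/(Z_0 + jZ_L·tanβl)
     = 75·(135 + j132)/(75 + j238)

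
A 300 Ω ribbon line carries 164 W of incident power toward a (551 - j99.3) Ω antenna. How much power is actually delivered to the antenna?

P_delivered ≈ 148 W

|Γ| = |(251 − j99.3)/(851 − j99.3)| = 0.315
|Γ|² = 0.0993
P_refl = |Γ|²·P_inc = 16.3 W, P_del = (1 − |Γ|²)·P_inc = 148 W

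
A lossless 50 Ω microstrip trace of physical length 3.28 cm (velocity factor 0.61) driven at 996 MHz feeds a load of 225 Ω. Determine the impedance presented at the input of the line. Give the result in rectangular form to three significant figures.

Z_in ≈ 13.5 − j22.6 Ω

λ = v/f = 0.61·c / 996 MHz = 0.184 m
βl = 2π·l/λ = 2π × 0.179 = 64.3°
tan(βl) = tan(64.3°) = 2.07
Z_in = Z_0·(Z_L + jZ_0·tanβl)/(Z_0 + jZ_L·tanβl)
     = 50·(225 + j104)/(50 + j467)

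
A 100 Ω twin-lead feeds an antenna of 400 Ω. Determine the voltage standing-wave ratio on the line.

VSWR ≈ 4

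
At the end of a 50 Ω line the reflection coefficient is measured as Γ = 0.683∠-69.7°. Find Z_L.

Z_L ≈ 26.9 − j64.5 Ω

Z_L = Z_0·(1 + Γ)/(1 − Γ) = 50·(1.24 − j0.641)/(0.763 + j0.641)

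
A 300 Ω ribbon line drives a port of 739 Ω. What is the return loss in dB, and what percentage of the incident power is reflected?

RL ≈ 7.48 dB; 17.9% of incident power reflected

Γ = (739 − 300)/(739 + 300) = 0.423
RL = −20·log₁₀(0.423) = 7.48 dB
P_refl/P_inc = |Γ|² = 0.179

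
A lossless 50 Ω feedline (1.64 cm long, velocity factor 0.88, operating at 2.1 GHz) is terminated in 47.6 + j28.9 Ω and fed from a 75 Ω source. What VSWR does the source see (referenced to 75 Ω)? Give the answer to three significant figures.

λ = v/f = 0.88·c / 2.1 GHz = 0.126 m
βl = 2π·l/λ = 2π × 0.13 = 47°
tan(βl) = 1.07
Z_in = Z_0·(Z_L + jZ_0·tanβl)/(Z_0 + jZ_L·tanβl) = 86.3 − j14.5 Ω
Γ_s = (Z_in − Z_s)/(Z_in + Z_s) = (11.3 − j14.5)/(161 − j14.5), |Γ_s| = 0.113
VSWR = (1 + |Γ_s|)/(1 − |Γ_s|)

VSWR ≈ 1.26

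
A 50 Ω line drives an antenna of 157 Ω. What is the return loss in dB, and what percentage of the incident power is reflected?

Γ = (157 − 50)/(157 + 50) = 0.517
RL = −20·log₁₀(0.517) = 5.73 dB
P_refl/P_inc = |Γ|² = 0.267

RL ≈ 5.73 dB; 26.7% of incident power reflected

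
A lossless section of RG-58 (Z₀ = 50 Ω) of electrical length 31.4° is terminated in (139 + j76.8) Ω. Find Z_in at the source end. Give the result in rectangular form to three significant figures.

Z_in ≈ 66.2 − j79.5 Ω

tan(βl) = tan(31.4°) = 0.61
Z_in = Z_0·(Z_L + jZ_0·tanβl)/(Z_0 + jZ_L·tanβl)
     = 50·(139 + j107)/(3.12 + j84.8)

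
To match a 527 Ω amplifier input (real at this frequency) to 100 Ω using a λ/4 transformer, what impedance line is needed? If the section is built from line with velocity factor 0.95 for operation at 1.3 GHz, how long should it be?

Z_qwt = √(Z_0·R_L) = √(100 × 527) = √52700
λ = 0.95·c/f = 0.219 m, so l = λ/4 = 0.0548 m

Z_qwt ≈ 230 Ω; length ≈ 5.48 cm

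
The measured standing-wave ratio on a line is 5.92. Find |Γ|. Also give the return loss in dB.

|Γ| ≈ 0.711; return loss ≈ 2.96 dB

|Γ| = (S − 1)/(S + 1) = (5.92 − 1)/(5.92 + 1) = 4.92/6.92
RL = −20·log₁₀|Γ| = −20·log₁₀(0.711)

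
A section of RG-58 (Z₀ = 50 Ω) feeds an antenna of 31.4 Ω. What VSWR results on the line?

Γ = (31.4 − 50)/(31.4 + 50) = -0.229
VSWR = (1 + 0.229)/(1 − 0.229)

VSWR ≈ 1.59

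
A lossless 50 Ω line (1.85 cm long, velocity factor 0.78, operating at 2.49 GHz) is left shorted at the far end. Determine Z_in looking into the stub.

Z_in ≈ +j144 Ω

λ = v/f = 0.78·c / 2.49 GHz = 0.094 m
βl = 2π·l/λ = 2π × 0.197 = 70.9°
tan(βl) = 2.88
For a shorted stub, Z_in = jZ_0·tan(βl)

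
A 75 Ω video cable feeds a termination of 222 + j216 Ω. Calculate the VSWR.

VSWR ≈ 5.93

Γ = (Z_L − Z_0)/(Z_L + Z_0) = (147 + j216)/(297 + j216)
|Γ| = 261/367 = 0.711
VSWR = (1 + |Γ|)/(1 − |Γ|) = 1.71/0.289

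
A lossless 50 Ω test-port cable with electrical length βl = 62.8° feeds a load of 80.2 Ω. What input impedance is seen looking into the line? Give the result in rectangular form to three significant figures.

Z_in ≈ 35.7 − j14.2 Ω

tan(βl) = tan(62.8°) = 1.95
Z_in = Z_0·(Z_L + jZ_0·tanβl)/(Z_0 + jZ_L·tanβl)
     = 50·(80.2 + j97.3)/(50 + j156)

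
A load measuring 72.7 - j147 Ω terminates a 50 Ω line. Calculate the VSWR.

VSWR ≈ 7.96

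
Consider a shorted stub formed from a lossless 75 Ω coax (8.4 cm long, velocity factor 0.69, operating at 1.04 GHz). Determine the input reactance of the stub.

λ = v/f = 0.69·c / 1.04 GHz = 0.199 m
βl = 2π·l/λ = 2π × 0.422 = 152°
tan(βl) = -0.533
For a shorted stub, Z_in = jZ_0·tan(βl)

X_in ≈ -40 Ω (capacitive)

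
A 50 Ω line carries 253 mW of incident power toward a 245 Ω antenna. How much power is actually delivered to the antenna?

P_delivered ≈ 142 mW

Γ = (245 − 50)/(245 + 50) = 0.661
|Γ|² = 0.437
P_refl = |Γ|²·P_inc = 111 mW, P_del = (1 − |Γ|²)·P_inc = 142 mW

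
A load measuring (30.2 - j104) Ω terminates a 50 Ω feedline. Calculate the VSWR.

VSWR ≈ 9.32

Γ = (Z_L − Z_0)/(Z_L + Z_0) = (-19.8 − j104)/(80.2 − j104)
|Γ| = 106/131 = 0.806
VSWR = (1 + |Γ|)/(1 − |Γ|) = 1.81/0.194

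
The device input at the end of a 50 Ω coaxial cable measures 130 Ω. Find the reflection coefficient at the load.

Γ = 0.444

Γ = (Z_L − Z_0)/(Z_L + Z_0) = (130 − 50)/(130 + 50) = 80/180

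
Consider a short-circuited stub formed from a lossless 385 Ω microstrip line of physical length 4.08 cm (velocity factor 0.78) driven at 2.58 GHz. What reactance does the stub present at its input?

λ = v/f = 0.78·c / 2.58 GHz = 0.0907 m
βl = 2π·l/λ = 2π × 0.45 = 162°
tan(βl) = -0.326
For a short-circuited stub, Z_in = jZ_0·tan(βl)

X_in ≈ -126 Ω (capacitive)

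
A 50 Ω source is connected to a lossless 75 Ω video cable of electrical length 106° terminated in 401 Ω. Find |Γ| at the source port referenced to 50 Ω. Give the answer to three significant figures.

tan(βl) = -3.49
Z_in = Z_0·(Z_L + jZ_0·tanβl)/(Z_0 + jZ_L·tanβl) = 15.1 + j20.7 Ω
Γ_s = (Z_in − Z_s)/(Z_in + Z_s) = (-34.9 + j20.7)/(65.1 + j20.7), |Γ_s| = 0.593

|Γ| ≈ 0.593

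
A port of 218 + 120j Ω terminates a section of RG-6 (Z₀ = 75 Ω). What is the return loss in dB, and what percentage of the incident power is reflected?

Γ = (143 + j120)/(293 + j120), |Γ| = 0.59
RL = −20·log₁₀(0.59) = 4.59 dB
P_refl/P_inc = |Γ|² = 0.348

RL ≈ 4.59 dB; 34.8% of incident power reflected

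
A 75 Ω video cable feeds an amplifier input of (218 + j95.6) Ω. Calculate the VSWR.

VSWR ≈ 3.53

Γ = (Z_L − Z_0)/(Z_L + Z_0) = (143 + j95.6)/(293 + j95.6)
|Γ| = 172/308 = 0.558
VSWR = (1 + |Γ|)/(1 − |Γ|) = 1.56/0.442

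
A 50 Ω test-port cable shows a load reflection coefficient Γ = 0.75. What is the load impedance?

Z_L = Z_0·(1 + Γ)/(1 − Γ) = 50·(1.75)/(0.25)

Z_L ≈ 350 Ω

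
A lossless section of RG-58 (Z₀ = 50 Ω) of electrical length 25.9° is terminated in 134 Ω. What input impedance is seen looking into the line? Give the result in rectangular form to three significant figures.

Z_in ≈ 61.5 − j55.7 Ω

tan(βl) = tan(25.9°) = 0.486
Z_in = Z_0·(Z_L + jZ_0·tanβl)/(Z_0 + jZ_L·tanβl)
     = 50·(134 + j24.3)/(50 + j65.1)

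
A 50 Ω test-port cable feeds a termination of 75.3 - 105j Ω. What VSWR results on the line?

Γ = (Z_L − Z_0)/(Z_L + Z_0) = (25.3 − j105)/(125.3 − j105)
|Γ| = 108/163 = 0.661
VSWR = (1 + |Γ|)/(1 − |Γ|) = 1.66/0.339

VSWR ≈ 4.89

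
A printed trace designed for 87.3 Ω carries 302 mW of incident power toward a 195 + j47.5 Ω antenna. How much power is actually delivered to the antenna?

P_delivered ≈ 251 mW

|Γ| = |(107.7 + j47.5)/(282.3 + j47.5)| = 0.411
|Γ|² = 0.169
P_refl = |Γ|²·P_inc = 51.1 mW, P_del = (1 − |Γ|²)·P_inc = 251 mW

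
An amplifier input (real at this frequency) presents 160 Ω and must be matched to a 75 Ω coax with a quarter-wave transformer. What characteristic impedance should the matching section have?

Z_qwt ≈ 110 Ω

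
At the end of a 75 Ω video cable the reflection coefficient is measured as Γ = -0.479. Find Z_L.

Z_L = Z_0·(1 + Γ)/(1 − Γ) = 75·(0.521)/(1.48)

Z_L ≈ 26.4 Ω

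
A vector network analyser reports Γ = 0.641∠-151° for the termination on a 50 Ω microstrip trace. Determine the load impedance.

Z_L = Z_0·(1 + Γ)/(1 − Γ) = 50·(0.439 − j0.311)/(1.56 + j0.311)

Z_L ≈ 11.6 − j12.3 Ω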